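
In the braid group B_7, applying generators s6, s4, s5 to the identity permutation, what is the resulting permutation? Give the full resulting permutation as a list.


Starting with identity [1, 2, 3, 4, 5, 6, 7].
Apply generators in sequence:
  After s6: [1, 2, 3, 4, 5, 7, 6]
  After s4: [1, 2, 3, 5, 4, 7, 6]
  After s5: [1, 2, 3, 5, 7, 4, 6]
Final permutation: [1, 2, 3, 5, 7, 4, 6]

[1, 2, 3, 5, 7, 4, 6]


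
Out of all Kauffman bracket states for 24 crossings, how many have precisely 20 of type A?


We choose which 20 of 24 crossings get A-smoothings.
C(24, 20) = 24! / (20! * 4!)
= 10626

10626


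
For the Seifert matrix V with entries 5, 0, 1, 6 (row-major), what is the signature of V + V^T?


Step 1: V + V^T = [[10, 1], [1, 12]]
Step 2: trace = 22, det = 119
Step 3: Discriminant = 22^2 - 4*119 = 8
Step 4: Eigenvalues: 12.4142, 9.58579
Step 5: Signature = (# positive eigenvalues) - (# negative eigenvalues) = 2

2


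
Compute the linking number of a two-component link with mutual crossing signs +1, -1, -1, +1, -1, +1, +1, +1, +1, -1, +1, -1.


Step 1: Count positive crossings: 7
Step 2: Count negative crossings: 5
Step 3: Sum of signs = 7 - 5 = 2
Step 4: Linking number = sum/2 = 2/2 = 1

1


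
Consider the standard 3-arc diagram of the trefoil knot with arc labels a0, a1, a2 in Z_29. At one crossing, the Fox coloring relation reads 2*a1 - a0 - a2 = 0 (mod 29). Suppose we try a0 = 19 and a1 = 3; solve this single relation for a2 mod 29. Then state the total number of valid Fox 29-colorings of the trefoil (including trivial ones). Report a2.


Step 1: Apply the given crossing relation 2*a1 - a0 - a2 = 0 (mod 29).
  a2 = 2*a1 - a0 mod 29
  a2 = 2*3 - 19 mod 29
  a2 = 6 - 19 mod 29
  a2 = -13 mod 29 = 16
Step 2: The trefoil has determinant 3.
  Number of Fox p-colorings (p prime) is p^2 if p = 3, else p.
  Since 29 does not divide 3, only trivial (constant) colorings exist.
  (So the trial a0 = 19, a1 = 3 with a0 != a1 does NOT extend to a valid coloring of the whole trefoil: the other two crossing relations require 3*(a1 - a0) = 0 (mod 29), which fails.)
  Total colorings = 29
Step 3: a2 = 16, total Fox 29-colorings = 29

16


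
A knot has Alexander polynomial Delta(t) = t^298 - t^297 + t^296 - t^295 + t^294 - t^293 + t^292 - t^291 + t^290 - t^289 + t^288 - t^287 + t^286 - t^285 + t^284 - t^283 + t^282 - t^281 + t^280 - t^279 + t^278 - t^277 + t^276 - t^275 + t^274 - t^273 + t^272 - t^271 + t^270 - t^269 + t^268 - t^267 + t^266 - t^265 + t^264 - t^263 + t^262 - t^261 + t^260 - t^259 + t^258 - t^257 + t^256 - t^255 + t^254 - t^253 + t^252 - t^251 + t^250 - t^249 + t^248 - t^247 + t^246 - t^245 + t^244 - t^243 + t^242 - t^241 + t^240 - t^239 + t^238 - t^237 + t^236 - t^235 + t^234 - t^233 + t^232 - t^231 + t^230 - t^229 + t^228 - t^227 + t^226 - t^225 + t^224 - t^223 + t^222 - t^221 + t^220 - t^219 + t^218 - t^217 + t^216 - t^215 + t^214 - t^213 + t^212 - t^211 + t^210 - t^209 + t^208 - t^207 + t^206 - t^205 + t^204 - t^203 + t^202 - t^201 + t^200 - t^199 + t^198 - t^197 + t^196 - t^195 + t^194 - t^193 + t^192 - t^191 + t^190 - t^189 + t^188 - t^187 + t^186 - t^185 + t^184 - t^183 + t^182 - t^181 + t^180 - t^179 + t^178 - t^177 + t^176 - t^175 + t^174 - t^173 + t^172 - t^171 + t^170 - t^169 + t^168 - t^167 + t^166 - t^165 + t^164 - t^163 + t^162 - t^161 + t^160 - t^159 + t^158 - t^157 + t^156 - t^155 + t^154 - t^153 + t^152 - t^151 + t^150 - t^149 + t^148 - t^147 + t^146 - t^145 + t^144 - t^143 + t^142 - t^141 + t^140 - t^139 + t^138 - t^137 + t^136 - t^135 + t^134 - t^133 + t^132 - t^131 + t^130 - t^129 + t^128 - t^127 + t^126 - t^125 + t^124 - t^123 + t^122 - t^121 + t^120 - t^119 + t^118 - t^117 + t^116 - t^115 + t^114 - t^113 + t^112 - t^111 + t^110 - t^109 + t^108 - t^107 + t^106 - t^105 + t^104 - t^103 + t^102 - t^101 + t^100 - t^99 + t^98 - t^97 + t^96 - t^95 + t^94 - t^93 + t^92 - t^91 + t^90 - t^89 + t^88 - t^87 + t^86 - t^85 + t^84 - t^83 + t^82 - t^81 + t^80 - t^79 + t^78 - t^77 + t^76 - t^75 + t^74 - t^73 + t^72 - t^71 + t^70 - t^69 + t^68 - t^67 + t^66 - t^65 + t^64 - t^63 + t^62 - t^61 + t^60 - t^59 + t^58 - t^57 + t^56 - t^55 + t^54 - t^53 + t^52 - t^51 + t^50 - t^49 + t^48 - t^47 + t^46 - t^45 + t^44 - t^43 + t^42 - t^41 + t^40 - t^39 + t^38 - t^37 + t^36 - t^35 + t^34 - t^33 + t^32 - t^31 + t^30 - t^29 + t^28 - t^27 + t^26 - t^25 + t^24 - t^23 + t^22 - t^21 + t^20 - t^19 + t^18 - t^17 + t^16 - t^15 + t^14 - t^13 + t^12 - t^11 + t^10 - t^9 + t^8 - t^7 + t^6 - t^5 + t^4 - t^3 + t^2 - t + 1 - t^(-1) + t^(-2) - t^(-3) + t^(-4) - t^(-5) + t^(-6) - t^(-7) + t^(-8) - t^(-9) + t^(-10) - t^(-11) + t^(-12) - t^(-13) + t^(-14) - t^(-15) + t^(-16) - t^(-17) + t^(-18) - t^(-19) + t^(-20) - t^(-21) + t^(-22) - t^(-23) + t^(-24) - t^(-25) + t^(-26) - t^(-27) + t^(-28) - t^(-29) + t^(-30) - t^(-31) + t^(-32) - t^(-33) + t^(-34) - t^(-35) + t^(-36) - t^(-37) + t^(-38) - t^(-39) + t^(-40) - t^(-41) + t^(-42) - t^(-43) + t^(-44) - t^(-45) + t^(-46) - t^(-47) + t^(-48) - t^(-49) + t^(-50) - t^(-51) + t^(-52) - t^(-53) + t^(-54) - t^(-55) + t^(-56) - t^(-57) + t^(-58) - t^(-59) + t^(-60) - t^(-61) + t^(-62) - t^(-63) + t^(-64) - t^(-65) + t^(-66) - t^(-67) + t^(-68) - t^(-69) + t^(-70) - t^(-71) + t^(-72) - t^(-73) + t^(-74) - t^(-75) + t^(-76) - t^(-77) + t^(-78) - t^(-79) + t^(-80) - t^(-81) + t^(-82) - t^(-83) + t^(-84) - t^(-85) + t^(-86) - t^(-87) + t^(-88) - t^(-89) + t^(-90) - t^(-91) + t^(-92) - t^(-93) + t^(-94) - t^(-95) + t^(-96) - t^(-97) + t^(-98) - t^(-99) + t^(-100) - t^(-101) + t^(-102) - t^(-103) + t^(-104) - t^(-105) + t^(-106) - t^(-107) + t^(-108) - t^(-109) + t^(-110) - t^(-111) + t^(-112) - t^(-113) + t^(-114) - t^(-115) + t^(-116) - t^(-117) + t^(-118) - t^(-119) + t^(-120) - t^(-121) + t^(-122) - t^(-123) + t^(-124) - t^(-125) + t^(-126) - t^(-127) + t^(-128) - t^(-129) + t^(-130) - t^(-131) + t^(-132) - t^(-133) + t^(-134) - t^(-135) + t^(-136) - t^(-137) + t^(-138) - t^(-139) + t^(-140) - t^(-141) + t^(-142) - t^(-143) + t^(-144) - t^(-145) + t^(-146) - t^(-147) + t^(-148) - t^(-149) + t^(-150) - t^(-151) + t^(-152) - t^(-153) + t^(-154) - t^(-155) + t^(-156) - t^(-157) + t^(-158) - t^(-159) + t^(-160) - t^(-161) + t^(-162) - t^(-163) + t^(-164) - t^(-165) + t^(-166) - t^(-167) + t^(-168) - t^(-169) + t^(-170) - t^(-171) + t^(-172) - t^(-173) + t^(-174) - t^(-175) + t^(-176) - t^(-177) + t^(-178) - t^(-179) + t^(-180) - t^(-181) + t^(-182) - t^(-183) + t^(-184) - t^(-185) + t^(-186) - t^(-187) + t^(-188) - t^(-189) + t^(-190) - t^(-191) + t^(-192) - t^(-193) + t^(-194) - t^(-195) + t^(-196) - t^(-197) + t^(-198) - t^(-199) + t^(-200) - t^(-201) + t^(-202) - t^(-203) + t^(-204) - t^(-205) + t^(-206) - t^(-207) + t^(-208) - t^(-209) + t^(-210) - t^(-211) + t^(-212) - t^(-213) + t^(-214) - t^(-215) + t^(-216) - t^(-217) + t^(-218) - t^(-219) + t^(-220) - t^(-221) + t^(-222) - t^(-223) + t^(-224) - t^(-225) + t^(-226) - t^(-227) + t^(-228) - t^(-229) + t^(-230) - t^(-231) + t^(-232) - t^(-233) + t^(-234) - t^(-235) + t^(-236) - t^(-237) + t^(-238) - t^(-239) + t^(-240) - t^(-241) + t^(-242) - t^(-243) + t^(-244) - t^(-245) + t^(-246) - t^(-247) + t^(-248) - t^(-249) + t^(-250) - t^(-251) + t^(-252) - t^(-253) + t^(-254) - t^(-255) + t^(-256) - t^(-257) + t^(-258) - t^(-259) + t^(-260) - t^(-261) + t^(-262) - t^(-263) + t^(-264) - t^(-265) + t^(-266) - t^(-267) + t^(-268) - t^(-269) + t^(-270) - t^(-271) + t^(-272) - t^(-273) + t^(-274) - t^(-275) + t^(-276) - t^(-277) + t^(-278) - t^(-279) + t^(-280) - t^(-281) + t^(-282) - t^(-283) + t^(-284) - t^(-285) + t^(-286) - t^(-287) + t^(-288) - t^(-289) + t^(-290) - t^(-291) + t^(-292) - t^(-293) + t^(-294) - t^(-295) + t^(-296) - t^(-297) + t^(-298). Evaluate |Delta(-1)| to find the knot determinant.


Step 1: The polynomial has 597 terms with alternating signs, exponents from 298 down to -298.
Step 2: Substitute t = -1. The i-th term has coefficient (-1)^i and exponent (m-i),
  so its value is (-1)^i * (-1)^(m-i) = (-1)^m = 1 for every i.
Step 3: All 597 terms equal 1, so Delta(-1) = 597 * (1) = 597
Step 4: |Delta(-1)| = 597

597


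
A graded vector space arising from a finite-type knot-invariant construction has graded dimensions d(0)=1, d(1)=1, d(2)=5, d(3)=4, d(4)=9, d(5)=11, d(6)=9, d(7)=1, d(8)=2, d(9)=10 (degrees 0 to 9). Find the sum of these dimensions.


Total dimension = d(0) + d(1) + ... + d(9)
= 1 + 1 + 5 + 4 + 9 + 11 + 9 + 1 + 2 + 10
= 53

53


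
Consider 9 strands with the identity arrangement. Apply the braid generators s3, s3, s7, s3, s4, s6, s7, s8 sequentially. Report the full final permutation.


Starting with identity [1, 2, 3, 4, 5, 6, 7, 8, 9].
Apply generators in sequence:
  After s3: [1, 2, 4, 3, 5, 6, 7, 8, 9]
  After s3: [1, 2, 3, 4, 5, 6, 7, 8, 9]
  After s7: [1, 2, 3, 4, 5, 6, 8, 7, 9]
  After s3: [1, 2, 4, 3, 5, 6, 8, 7, 9]
  After s4: [1, 2, 4, 5, 3, 6, 8, 7, 9]
  After s6: [1, 2, 4, 5, 3, 8, 6, 7, 9]
  After s7: [1, 2, 4, 5, 3, 8, 7, 6, 9]
  After s8: [1, 2, 4, 5, 3, 8, 7, 9, 6]
Final permutation: [1, 2, 4, 5, 3, 8, 7, 9, 6]

[1, 2, 4, 5, 3, 8, 7, 9, 6]


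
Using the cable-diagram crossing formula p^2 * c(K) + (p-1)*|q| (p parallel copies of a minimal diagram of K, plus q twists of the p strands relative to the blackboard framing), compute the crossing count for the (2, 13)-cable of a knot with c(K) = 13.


Step 1: Each of the c(K) crossings of the companion diagram becomes p*p = p^2 crossings among the p parallel strands, and each of the |q| twists s_1 s_2 ... s_(p-1) adds (p-1) crossings.
  Crossings = p^2 * c(K) + (p-1)*|q|
Step 2: = 2^2 * 13 + (2-1)*13
Step 3: = 4*13 + 1*13
Step 4: = 52 + 13 = 65

65


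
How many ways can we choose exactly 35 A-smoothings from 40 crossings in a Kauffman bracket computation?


We choose which 35 of 40 crossings get A-smoothings.
C(40, 35) = 40! / (35! * 5!)
= 658008

658008


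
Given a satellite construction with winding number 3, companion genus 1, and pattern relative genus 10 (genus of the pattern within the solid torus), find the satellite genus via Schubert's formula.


Schubert: g(satellite) = g_rel(pattern) + |winding| * g(companion),
where g_rel(pattern) is the genus of the pattern relative to the solid torus.
= 10 + 3 * 1
= 10 + 3 = 13

13


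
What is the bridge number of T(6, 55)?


The bridge number of T(p,q) is min(p,q).
min(6, 55) = 6

6


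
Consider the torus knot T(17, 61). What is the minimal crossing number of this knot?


For a torus knot T(p, q) with gcd(p,q)=1,
the crossing number is min(p*(q-1), q*(p-1)).
p*(q-1) = 17*60 = 1020
q*(p-1) = 61*16 = 976
min(1020, 976) = 976

976


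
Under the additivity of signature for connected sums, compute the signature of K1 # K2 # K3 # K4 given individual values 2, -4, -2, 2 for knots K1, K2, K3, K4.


The signature is additive under connected sum.
signature(K1 # K2 # K3 # K4) = (2) + (-4) + (-2) + (2)
= -2

-2


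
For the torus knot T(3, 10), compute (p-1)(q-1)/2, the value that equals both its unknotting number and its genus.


For a torus knot T(p,q), both the unknotting number and genus equal (p-1)(q-1)/2.
= (3-1)(10-1)/2
= 2*9/2
= 18/2 = 9

9


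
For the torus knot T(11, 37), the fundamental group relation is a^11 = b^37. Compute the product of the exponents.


The relation is a^11 = b^37.
Product of exponents = 11 * 37
= 407

407


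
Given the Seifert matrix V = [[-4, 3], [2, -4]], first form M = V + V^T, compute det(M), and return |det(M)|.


Step 1: Form V + V^T where V = [[-4, 3], [2, -4]]
  V^T = [[-4, 2], [3, -4]]
  V + V^T = [[-8, 5], [5, -8]]
Step 2: det(V + V^T) = (-8)*(-8) - 5*5
  = 64 - 25 = 39
Step 3: Knot determinant = |det(V + V^T)| = |39| = 39

39


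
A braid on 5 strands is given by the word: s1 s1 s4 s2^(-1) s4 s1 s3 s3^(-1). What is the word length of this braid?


The word length counts the number of generators (including inverses).
Listing each generator: s1, s1, s4, s2^(-1), s4, s1, s3, s3^(-1)
There are 8 generators in this braid word.

8


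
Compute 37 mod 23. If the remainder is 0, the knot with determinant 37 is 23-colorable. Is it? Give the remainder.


Step 1: A knot is p-colorable if and only if p divides its determinant.
Step 2: Compute 37 mod 23.
37 = 1 * 23 + 14
Step 3: 37 mod 23 = 14
Step 4: The knot is 23-colorable: no

14


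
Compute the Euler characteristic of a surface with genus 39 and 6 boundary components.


chi = 2 - 2g - b
= 2 - 2*39 - 6
= 2 - 78 - 6 = -82

-82


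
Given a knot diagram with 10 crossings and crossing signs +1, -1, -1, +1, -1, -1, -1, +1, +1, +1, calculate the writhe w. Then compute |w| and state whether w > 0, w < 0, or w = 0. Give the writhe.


Step 1: Count positive crossings (+1).
Positive crossings: 5
Step 2: Count negative crossings (-1).
Negative crossings: 5
Step 3: Writhe = (positive) - (negative)
w = 5 - 5 = 0
Step 4: |w| = 0, and w is zero

0


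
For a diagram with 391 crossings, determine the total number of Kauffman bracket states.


Each crossing contributes 2 choices (A-smoothing or B-smoothing).
Total states = 2^391 = 5043456793138493339171717132818382567050206626619577173497381555743452386751642958261026080625269202023248382759272448

5043456793138493339171717132818382567050206626619577173497381555743452386751642958261026080625269202023248382759272448


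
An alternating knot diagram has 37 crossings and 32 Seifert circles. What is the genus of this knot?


For alternating knots, g = (c - s + 1)/2.
= (37 - 32 + 1)/2
= 6/2 = 3

3


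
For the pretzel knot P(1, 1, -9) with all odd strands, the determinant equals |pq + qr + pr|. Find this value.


Step 1: Compute pq + qr + pr.
pq = 1*1 = 1
qr = 1*(-9) = -9
pr = 1*(-9) = -9
pq + qr + pr = 1 + (-9) + (-9) = -17
Step 2: Take absolute value.
det(P(1,1,-9)) = |-17| = 17

17


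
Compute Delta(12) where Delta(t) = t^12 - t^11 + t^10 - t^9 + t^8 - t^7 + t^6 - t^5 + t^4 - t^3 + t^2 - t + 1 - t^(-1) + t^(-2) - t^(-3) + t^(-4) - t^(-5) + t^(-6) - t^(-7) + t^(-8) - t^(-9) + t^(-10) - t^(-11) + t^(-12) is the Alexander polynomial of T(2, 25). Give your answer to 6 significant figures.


Substituting t = 12 into Delta(t) = t^12 - t^11 + t^10 - t^9 + t^8 - t^7 + t^6 - t^5 + t^4 - t^3 + t^2 - t + 1 - t^(-1) + t^(-2) - t^(-3) + t^(-4) - t^(-5) + t^(-6) - t^(-7) + t^(-8) - t^(-9) + t^(-10) - t^(-11) + t^(-12):
Term values: (8916100448256) + (-743008370688) + (61917364224) + (-5159780352) + (429981696) + (-35831808) + (2985984) + (-248832) + (20736) + (-1728) + (144) + (-12) + (1) + (-0.0833333) + (0.00694444) + (-0.000578704) + (4.82253e-05) + (-4.01878e-06) + (3.34898e-07) + (-2.79082e-08) + (2.32568e-09) + (-1.93807e-10) + (1.61506e-11) + (-1.34588e-12) + (1.12157e-13)
Sum = 8.230246568e+12
Rounded to 6 significant figures: 8.23025e+12

8.23025e+12


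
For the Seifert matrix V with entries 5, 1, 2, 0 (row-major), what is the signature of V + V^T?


Step 1: V + V^T = [[10, 3], [3, 0]]
Step 2: trace = 10, det = -9
Step 3: Discriminant = 10^2 - 4*(-9) = 136
Step 4: Eigenvalues: 10.831, -0.830952
Step 5: Signature = (# positive eigenvalues) - (# negative eigenvalues) = 0

0


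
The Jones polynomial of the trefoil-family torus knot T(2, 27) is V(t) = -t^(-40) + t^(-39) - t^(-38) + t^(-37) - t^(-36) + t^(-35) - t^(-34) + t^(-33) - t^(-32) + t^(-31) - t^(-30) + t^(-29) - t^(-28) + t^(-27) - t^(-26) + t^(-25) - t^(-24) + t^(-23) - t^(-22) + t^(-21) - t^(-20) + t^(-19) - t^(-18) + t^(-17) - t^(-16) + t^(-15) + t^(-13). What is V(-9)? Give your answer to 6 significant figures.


Substituting t = -9 into V(t) = -t^(-40) + t^(-39) - t^(-38) + t^(-37) - t^(-36) + t^(-35) - t^(-34) + t^(-33) - t^(-32) + t^(-31) - t^(-30) + t^(-29) - t^(-28) + t^(-27) - t^(-26) + t^(-25) - t^(-24) + t^(-23) - t^(-22) + t^(-21) - t^(-20) + t^(-19) - t^(-18) + t^(-17) - t^(-16) + t^(-15) + t^(-13):
  (-)t^(-40) = -6.7655e-39
  (+)t^(-39) = -6.08895e-38
  (-)t^(-38) = -5.48005e-37
  (+)t^(-37) = -4.93205e-36
  (-)t^(-36) = -4.43884e-35
  (+)t^(-35) = -3.99496e-34
  (-)t^(-34) = -3.59546e-33
  (+)t^(-33) = -3.23592e-32
  (-)t^(-32) = -2.91232e-31
  (+)t^(-31) = -2.62109e-30
  (-)t^(-30) = -2.35898e-29
  (+)t^(-29) = -2.12308e-28
  (-)t^(-28) = -1.91078e-27
  (+)t^(-27) = -1.7197e-26
  (-)t^(-26) = -1.54773e-25
  (+)t^(-25) = -1.39296e-24
  (-)t^(-24) = -1.25366e-23
  (+)t^(-23) = -1.12829e-22
  (-)t^(-22) = -1.01546e-21
  (+)t^(-21) = -9.13918e-21
  (-)t^(-20) = -8.22526e-20
  (+)t^(-19) = -7.40274e-19
  (-)t^(-18) = -6.66246e-18
  (+)t^(-17) = -5.99622e-17
  (-)t^(-16) = -5.3966e-16
  (+)t^(-15) = -4.85694e-15
  (+)t^(-13) = -3.93412e-13
Sum = (-6.7655e-39) + (-6.08895e-38) + (-5.48005e-37) + (-4.93205e-36) + (-4.43884e-35) + (-3.99496e-34) + (-3.59546e-33) + (-3.23592e-32) + (-2.91232e-31) + (-2.62109e-30) + (-2.35898e-29) + (-2.12308e-28) + (-1.91078e-27) + (-1.7197e-26) + (-1.54773e-25) + (-1.39296e-24) + (-1.25366e-23) + (-1.12829e-22) + (-1.01546e-21) + (-9.13918e-21) + (-8.22526e-20) + (-7.40274e-19) + (-6.66246e-18) + (-5.99622e-17) + (-5.3966e-16) + (-4.85694e-15) + (-3.93412e-13)
= -3.988758484e-13
Rounded to 6 significant figures: -3.98876e-13

-3.98876e-13


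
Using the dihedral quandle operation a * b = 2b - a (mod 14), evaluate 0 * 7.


0 * 7 = 2*7 - 0 mod 14
= 14 - 0 mod 14
= 14 mod 14 = 0

0


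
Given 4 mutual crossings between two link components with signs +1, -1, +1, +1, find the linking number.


Step 1: Count positive crossings: 3
Step 2: Count negative crossings: 1
Step 3: Sum of signs = 3 - 1 = 2
Step 4: Linking number = sum/2 = 2/2 = 1

1


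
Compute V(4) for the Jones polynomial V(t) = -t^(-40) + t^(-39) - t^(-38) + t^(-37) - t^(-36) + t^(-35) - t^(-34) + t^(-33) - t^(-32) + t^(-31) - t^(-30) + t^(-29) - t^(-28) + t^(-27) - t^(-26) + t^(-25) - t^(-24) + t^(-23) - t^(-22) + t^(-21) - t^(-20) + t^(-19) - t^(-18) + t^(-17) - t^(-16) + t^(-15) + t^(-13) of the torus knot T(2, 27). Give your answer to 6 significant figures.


Substituting t = 4 into V(t) = -t^(-40) + t^(-39) - t^(-38) + t^(-37) - t^(-36) + t^(-35) - t^(-34) + t^(-33) - t^(-32) + t^(-31) - t^(-30) + t^(-29) - t^(-28) + t^(-27) - t^(-26) + t^(-25) - t^(-24) + t^(-23) - t^(-22) + t^(-21) - t^(-20) + t^(-19) - t^(-18) + t^(-17) - t^(-16) + t^(-15) + t^(-13):
  (-)t^(-40) = -8.27181e-25
  (+)t^(-39) = 3.30872e-24
  (-)t^(-38) = -1.32349e-23
  (+)t^(-37) = 5.29396e-23
  (-)t^(-36) = -2.11758e-22
  (+)t^(-35) = 8.47033e-22
  (-)t^(-34) = -3.38813e-21
  (+)t^(-33) = 1.35525e-20
  (-)t^(-32) = -5.42101e-20
  (+)t^(-31) = 2.1684e-19
  (-)t^(-30) = -8.67362e-19
  (+)t^(-29) = 3.46945e-18
  (-)t^(-28) = -1.38778e-17
  (+)t^(-27) = 5.55112e-17
  (-)t^(-26) = -2.22045e-16
  (+)t^(-25) = 8.88178e-16
  (-)t^(-24) = -3.55271e-15
  (+)t^(-23) = 1.42109e-14
  (-)t^(-22) = -5.68434e-14
  (+)t^(-21) = 2.27374e-13
  (-)t^(-20) = -9.09495e-13
  (+)t^(-19) = 3.63798e-12
  (-)t^(-18) = -1.45519e-11
  (+)t^(-17) = 5.82077e-11
  (-)t^(-16) = -2.32831e-10
  (+)t^(-15) = 9.31323e-10
  (+)t^(-13) = 1.49012e-08
Sum = (-8.27181e-25) + (3.30872e-24) + (-1.32349e-23) + (5.29396e-23) + (-2.11758e-22) + (8.47033e-22) + (-3.38813e-21) + (1.35525e-20) + (-5.42101e-20) + (2.1684e-19) + (-8.67362e-19) + (3.46945e-18) + (-1.38778e-17) + (5.55112e-17) + (-2.22045e-16) + (8.88178e-16) + (-3.55271e-15) + (1.42109e-14) + (-5.68434e-14) + (2.27374e-13) + (-9.09495e-13) + (3.63798e-12) + (-1.45519e-11) + (5.82077e-11) + (-2.32831e-10) + (9.31323e-10) + (1.49012e-08)
= 1.564621925e-08
Rounded to 6 significant figures: 1.56462e-08

1.56462e-08


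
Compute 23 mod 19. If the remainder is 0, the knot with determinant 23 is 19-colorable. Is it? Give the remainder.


Step 1: A knot is p-colorable if and only if p divides its determinant.
Step 2: Compute 23 mod 19.
23 = 1 * 19 + 4
Step 3: 23 mod 19 = 4
Step 4: The knot is 19-colorable: no

4


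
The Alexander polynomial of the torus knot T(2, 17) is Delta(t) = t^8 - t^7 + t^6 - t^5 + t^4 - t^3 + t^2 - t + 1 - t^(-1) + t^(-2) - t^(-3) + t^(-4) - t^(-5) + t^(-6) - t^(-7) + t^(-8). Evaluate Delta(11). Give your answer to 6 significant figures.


Substituting t = 11 into Delta(t) = t^8 - t^7 + t^6 - t^5 + t^4 - t^3 + t^2 - t + 1 - t^(-1) + t^(-2) - t^(-3) + t^(-4) - t^(-5) + t^(-6) - t^(-7) + t^(-8):
Term values: (214358881) + (-19487171) + (1771561) + (-161051) + (14641) + (-1331) + (121) + (-11) + (1) + (-0.0909091) + (0.00826446) + (-0.000751315) + (6.83013e-05) + (-6.20921e-06) + (5.64474e-07) + (-5.13158e-08) + (4.66507e-09)
Sum = 196495640.9
Rounded to 6 significant figures: 1.96496e+08

1.96496e+08


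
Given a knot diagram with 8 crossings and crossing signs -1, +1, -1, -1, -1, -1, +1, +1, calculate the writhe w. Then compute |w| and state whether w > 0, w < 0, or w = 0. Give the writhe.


Step 1: Count positive crossings (+1).
Positive crossings: 3
Step 2: Count negative crossings (-1).
Negative crossings: 5
Step 3: Writhe = (positive) - (negative)
w = 3 - 5 = -2
Step 4: |w| = 2, and w is negative

-2


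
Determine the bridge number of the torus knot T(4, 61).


The bridge number of T(p,q) is min(p,q).
min(4, 61) = 4

4


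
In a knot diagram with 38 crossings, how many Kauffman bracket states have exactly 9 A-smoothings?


We choose which 9 of 38 crossings get A-smoothings.
C(38, 9) = 38! / (9! * 29!)
= 163011640

163011640


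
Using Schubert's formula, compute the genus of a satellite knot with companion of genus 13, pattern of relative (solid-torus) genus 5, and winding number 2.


Schubert: g(satellite) = g_rel(pattern) + |winding| * g(companion),
where g_rel(pattern) is the genus of the pattern relative to the solid torus.
= 5 + 2 * 13
= 5 + 26 = 31

31


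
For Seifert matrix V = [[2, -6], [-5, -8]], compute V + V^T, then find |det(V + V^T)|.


Step 1: Form V + V^T where V = [[2, -6], [-5, -8]]
  V^T = [[2, -5], [-6, -8]]
  V + V^T = [[4, -11], [-11, -16]]
Step 2: det(V + V^T) = 4*(-16) - (-11)*(-11)
  = -64 - 121 = -185
Step 3: Knot determinant = |det(V + V^T)| = |-185| = 185

185


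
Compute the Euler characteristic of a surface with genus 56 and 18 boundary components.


chi = 2 - 2g - b
= 2 - 2*56 - 18
= 2 - 112 - 18 = -128

-128


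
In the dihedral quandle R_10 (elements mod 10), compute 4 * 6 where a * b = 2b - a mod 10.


4 * 6 = 2*6 - 4 mod 10
= 12 - 4 mod 10
= 8 mod 10 = 8

8


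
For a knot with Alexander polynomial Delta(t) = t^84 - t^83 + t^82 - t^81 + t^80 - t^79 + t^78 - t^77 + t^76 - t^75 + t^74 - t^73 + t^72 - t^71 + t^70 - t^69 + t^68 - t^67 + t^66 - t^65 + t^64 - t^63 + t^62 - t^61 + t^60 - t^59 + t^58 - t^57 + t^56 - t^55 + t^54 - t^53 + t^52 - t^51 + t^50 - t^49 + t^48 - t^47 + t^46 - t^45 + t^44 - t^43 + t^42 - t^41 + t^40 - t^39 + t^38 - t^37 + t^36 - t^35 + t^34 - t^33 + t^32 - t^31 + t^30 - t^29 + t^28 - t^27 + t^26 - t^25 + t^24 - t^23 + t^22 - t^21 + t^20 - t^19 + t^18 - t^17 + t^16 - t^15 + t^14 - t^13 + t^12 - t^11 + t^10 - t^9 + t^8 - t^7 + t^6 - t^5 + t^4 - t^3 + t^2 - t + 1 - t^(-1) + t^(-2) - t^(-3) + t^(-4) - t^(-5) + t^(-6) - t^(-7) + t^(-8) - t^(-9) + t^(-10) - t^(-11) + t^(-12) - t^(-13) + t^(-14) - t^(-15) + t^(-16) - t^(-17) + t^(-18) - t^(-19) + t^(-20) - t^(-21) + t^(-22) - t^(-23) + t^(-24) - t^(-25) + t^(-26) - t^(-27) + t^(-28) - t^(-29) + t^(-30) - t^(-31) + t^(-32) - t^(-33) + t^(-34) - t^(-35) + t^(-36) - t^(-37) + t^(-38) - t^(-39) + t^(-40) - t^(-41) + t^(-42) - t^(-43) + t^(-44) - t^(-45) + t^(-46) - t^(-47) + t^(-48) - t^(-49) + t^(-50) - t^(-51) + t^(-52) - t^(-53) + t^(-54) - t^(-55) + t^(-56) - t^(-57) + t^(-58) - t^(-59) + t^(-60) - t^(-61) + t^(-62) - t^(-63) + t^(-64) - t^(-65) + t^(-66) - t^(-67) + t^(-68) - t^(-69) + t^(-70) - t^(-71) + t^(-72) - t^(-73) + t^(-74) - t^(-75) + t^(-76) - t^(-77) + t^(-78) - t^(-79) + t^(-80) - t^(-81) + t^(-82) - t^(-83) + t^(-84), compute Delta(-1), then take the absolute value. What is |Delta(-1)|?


Step 1: The polynomial has 169 terms with alternating signs, exponents from 84 down to -84.
Step 2: Substitute t = -1. The i-th term has coefficient (-1)^i and exponent (m-i),
  so its value is (-1)^i * (-1)^(m-i) = (-1)^m = 1 for every i.
Step 3: All 169 terms equal 1, so Delta(-1) = 169 * (1) = 169
Step 4: |Delta(-1)| = 169

169


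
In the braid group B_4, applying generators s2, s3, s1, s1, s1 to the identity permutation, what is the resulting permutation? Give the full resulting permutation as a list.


Starting with identity [1, 2, 3, 4].
Apply generators in sequence:
  After s2: [1, 3, 2, 4]
  After s3: [1, 3, 4, 2]
  After s1: [3, 1, 4, 2]
  After s1: [1, 3, 4, 2]
  After s1: [3, 1, 4, 2]
Final permutation: [3, 1, 4, 2]

[3, 1, 4, 2]


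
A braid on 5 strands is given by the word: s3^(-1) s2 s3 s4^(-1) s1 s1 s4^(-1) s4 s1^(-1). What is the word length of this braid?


The word length counts the number of generators (including inverses).
Listing each generator: s3^(-1), s2, s3, s4^(-1), s1, s1, s4^(-1), s4, s1^(-1)
There are 9 generators in this braid word.

9


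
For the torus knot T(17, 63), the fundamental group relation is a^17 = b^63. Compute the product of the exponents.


The relation is a^17 = b^63.
Product of exponents = 17 * 63
= 1071

1071


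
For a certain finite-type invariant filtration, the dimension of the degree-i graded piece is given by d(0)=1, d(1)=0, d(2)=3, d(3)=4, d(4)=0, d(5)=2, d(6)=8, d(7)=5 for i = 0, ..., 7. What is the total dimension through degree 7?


Total dimension = d(0) + d(1) + ... + d(7)
= 1 + 0 + 3 + 4 + 0 + 2 + 8 + 5
= 23

23


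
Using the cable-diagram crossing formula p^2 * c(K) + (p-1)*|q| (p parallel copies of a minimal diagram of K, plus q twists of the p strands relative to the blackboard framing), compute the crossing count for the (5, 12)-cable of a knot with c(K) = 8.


Step 1: Each of the c(K) crossings of the companion diagram becomes p*p = p^2 crossings among the p parallel strands, and each of the |q| twists s_1 s_2 ... s_(p-1) adds (p-1) crossings.
  Crossings = p^2 * c(K) + (p-1)*|q|
Step 2: = 5^2 * 8 + (5-1)*12
Step 3: = 25*8 + 4*12
Step 4: = 200 + 48 = 248

248


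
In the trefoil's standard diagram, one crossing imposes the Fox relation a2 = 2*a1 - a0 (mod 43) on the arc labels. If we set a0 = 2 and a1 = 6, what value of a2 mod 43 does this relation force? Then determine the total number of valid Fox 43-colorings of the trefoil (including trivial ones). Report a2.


Step 1: Apply the given crossing relation 2*a1 - a0 - a2 = 0 (mod 43).
  a2 = 2*a1 - a0 mod 43
  a2 = 2*6 - 2 mod 43
  a2 = 12 - 2 mod 43
  a2 = 10 mod 43 = 10
Step 2: The trefoil has determinant 3.
  Number of Fox p-colorings (p prime) is p^2 if p = 3, else p.
  Since 43 does not divide 3, only trivial (constant) colorings exist.
  (So the trial a0 = 2, a1 = 6 with a0 != a1 does NOT extend to a valid coloring of the whole trefoil: the other two crossing relations require 3*(a1 - a0) = 0 (mod 43), which fails.)
  Total colorings = 43
Step 3: a2 = 10, total Fox 43-colorings = 43

10


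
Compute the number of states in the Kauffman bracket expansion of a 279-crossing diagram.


Each crossing contributes 2 choices (A-smoothing or B-smoothing).
Total states = 2^279 = 971334446112864535459730953411759453321203419526069760625906204869452142602604249088

971334446112864535459730953411759453321203419526069760625906204869452142602604249088


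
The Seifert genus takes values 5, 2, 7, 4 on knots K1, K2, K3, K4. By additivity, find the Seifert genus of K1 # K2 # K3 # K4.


The Seifert genus is additive under connected sum.
Seifert genus(K1 # K2 # K3 # K4) = (5) + (2) + (7) + (4)
= 18

18


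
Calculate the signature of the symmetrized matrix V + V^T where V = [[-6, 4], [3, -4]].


Step 1: V + V^T = [[-12, 7], [7, -8]]
Step 2: trace = -20, det = 47
Step 3: Discriminant = (-20)^2 - 4*47 = 212
Step 4: Eigenvalues: -2.71989, -17.2801
Step 5: Signature = (# positive eigenvalues) - (# negative eigenvalues) = -2

-2


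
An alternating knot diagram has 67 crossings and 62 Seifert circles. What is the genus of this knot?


For alternating knots, g = (c - s + 1)/2.
= (67 - 62 + 1)/2
= 6/2 = 3

3


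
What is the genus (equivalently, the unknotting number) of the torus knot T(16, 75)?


For a torus knot T(p,q), both the unknotting number and genus equal (p-1)(q-1)/2.
= (16-1)(75-1)/2
= 15*74/2
= 1110/2 = 555

555


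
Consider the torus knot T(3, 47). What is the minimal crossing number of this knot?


For a torus knot T(p, q) with gcd(p,q)=1,
the crossing number is min(p*(q-1), q*(p-1)).
p*(q-1) = 3*46 = 138
q*(p-1) = 47*2 = 94
min(138, 94) = 94

94


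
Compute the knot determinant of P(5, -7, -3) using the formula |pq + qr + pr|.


Step 1: Compute pq + qr + pr.
pq = 5*(-7) = -35
qr = (-7)*(-3) = 21
pr = 5*(-3) = -15
pq + qr + pr = -35 + 21 + (-15) = -29
Step 2: Take absolute value.
det(P(5,-7,-3)) = |-29| = 29

29


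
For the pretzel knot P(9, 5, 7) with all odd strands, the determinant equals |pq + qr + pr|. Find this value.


Step 1: Compute pq + qr + pr.
pq = 9*5 = 45
qr = 5*7 = 35
pr = 9*7 = 63
pq + qr + pr = 45 + 35 + 63 = 143
Step 2: Take absolute value.
det(P(9,5,7)) = |143| = 143

143


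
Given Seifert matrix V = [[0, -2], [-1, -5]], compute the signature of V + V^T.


Step 1: V + V^T = [[0, -3], [-3, -10]]
Step 2: trace = -10, det = -9
Step 3: Discriminant = (-10)^2 - 4*(-9) = 136
Step 4: Eigenvalues: 0.830952, -10.831
Step 5: Signature = (# positive eigenvalues) - (# negative eigenvalues) = 0

0


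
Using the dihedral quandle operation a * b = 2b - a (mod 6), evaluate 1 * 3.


1 * 3 = 2*3 - 1 mod 6
= 6 - 1 mod 6
= 5 mod 6 = 5

5


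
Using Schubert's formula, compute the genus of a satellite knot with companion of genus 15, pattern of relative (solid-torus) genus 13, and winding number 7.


Schubert: g(satellite) = g_rel(pattern) + |winding| * g(companion),
where g_rel(pattern) is the genus of the pattern relative to the solid torus.
= 13 + 7 * 15
= 13 + 105 = 118

118


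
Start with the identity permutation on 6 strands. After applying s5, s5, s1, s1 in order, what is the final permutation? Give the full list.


Starting with identity [1, 2, 3, 4, 5, 6].
Apply generators in sequence:
  After s5: [1, 2, 3, 4, 6, 5]
  After s5: [1, 2, 3, 4, 5, 6]
  After s1: [2, 1, 3, 4, 5, 6]
  After s1: [1, 2, 3, 4, 5, 6]
Final permutation: [1, 2, 3, 4, 5, 6]

[1, 2, 3, 4, 5, 6]


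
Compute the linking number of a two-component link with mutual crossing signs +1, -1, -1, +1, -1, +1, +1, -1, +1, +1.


Step 1: Count positive crossings: 6
Step 2: Count negative crossings: 4
Step 3: Sum of signs = 6 - 4 = 2
Step 4: Linking number = sum/2 = 2/2 = 1

1


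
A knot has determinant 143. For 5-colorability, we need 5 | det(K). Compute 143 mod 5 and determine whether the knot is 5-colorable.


Step 1: A knot is p-colorable if and only if p divides its determinant.
Step 2: Compute 143 mod 5.
143 = 28 * 5 + 3
Step 3: 143 mod 5 = 3
Step 4: The knot is 5-colorable: no

3


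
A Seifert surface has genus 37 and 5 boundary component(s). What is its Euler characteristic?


chi = 2 - 2g - b
= 2 - 2*37 - 5
= 2 - 74 - 5 = -77

-77


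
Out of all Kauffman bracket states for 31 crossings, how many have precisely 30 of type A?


We choose which 30 of 31 crossings get A-smoothings.
C(31, 30) = 31! / (30! * 1!)
= 31

31


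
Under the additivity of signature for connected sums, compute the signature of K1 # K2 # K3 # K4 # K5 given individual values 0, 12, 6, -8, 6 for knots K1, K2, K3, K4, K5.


The signature is additive under connected sum.
signature(K1 # K2 # K3 # K4 # K5) = (0) + (12) + (6) + (-8) + (6)
= 16

16


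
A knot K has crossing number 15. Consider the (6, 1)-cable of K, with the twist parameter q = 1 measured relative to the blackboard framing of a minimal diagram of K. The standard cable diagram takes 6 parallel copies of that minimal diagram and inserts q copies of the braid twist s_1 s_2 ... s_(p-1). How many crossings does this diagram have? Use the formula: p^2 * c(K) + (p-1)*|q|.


Step 1: Each of the c(K) crossings of the companion diagram becomes p*p = p^2 crossings among the p parallel strands, and each of the |q| twists s_1 s_2 ... s_(p-1) adds (p-1) crossings.
  Crossings = p^2 * c(K) + (p-1)*|q|
Step 2: = 6^2 * 15 + (6-1)*1
Step 3: = 36*15 + 5*1
Step 4: = 540 + 5 = 545

545


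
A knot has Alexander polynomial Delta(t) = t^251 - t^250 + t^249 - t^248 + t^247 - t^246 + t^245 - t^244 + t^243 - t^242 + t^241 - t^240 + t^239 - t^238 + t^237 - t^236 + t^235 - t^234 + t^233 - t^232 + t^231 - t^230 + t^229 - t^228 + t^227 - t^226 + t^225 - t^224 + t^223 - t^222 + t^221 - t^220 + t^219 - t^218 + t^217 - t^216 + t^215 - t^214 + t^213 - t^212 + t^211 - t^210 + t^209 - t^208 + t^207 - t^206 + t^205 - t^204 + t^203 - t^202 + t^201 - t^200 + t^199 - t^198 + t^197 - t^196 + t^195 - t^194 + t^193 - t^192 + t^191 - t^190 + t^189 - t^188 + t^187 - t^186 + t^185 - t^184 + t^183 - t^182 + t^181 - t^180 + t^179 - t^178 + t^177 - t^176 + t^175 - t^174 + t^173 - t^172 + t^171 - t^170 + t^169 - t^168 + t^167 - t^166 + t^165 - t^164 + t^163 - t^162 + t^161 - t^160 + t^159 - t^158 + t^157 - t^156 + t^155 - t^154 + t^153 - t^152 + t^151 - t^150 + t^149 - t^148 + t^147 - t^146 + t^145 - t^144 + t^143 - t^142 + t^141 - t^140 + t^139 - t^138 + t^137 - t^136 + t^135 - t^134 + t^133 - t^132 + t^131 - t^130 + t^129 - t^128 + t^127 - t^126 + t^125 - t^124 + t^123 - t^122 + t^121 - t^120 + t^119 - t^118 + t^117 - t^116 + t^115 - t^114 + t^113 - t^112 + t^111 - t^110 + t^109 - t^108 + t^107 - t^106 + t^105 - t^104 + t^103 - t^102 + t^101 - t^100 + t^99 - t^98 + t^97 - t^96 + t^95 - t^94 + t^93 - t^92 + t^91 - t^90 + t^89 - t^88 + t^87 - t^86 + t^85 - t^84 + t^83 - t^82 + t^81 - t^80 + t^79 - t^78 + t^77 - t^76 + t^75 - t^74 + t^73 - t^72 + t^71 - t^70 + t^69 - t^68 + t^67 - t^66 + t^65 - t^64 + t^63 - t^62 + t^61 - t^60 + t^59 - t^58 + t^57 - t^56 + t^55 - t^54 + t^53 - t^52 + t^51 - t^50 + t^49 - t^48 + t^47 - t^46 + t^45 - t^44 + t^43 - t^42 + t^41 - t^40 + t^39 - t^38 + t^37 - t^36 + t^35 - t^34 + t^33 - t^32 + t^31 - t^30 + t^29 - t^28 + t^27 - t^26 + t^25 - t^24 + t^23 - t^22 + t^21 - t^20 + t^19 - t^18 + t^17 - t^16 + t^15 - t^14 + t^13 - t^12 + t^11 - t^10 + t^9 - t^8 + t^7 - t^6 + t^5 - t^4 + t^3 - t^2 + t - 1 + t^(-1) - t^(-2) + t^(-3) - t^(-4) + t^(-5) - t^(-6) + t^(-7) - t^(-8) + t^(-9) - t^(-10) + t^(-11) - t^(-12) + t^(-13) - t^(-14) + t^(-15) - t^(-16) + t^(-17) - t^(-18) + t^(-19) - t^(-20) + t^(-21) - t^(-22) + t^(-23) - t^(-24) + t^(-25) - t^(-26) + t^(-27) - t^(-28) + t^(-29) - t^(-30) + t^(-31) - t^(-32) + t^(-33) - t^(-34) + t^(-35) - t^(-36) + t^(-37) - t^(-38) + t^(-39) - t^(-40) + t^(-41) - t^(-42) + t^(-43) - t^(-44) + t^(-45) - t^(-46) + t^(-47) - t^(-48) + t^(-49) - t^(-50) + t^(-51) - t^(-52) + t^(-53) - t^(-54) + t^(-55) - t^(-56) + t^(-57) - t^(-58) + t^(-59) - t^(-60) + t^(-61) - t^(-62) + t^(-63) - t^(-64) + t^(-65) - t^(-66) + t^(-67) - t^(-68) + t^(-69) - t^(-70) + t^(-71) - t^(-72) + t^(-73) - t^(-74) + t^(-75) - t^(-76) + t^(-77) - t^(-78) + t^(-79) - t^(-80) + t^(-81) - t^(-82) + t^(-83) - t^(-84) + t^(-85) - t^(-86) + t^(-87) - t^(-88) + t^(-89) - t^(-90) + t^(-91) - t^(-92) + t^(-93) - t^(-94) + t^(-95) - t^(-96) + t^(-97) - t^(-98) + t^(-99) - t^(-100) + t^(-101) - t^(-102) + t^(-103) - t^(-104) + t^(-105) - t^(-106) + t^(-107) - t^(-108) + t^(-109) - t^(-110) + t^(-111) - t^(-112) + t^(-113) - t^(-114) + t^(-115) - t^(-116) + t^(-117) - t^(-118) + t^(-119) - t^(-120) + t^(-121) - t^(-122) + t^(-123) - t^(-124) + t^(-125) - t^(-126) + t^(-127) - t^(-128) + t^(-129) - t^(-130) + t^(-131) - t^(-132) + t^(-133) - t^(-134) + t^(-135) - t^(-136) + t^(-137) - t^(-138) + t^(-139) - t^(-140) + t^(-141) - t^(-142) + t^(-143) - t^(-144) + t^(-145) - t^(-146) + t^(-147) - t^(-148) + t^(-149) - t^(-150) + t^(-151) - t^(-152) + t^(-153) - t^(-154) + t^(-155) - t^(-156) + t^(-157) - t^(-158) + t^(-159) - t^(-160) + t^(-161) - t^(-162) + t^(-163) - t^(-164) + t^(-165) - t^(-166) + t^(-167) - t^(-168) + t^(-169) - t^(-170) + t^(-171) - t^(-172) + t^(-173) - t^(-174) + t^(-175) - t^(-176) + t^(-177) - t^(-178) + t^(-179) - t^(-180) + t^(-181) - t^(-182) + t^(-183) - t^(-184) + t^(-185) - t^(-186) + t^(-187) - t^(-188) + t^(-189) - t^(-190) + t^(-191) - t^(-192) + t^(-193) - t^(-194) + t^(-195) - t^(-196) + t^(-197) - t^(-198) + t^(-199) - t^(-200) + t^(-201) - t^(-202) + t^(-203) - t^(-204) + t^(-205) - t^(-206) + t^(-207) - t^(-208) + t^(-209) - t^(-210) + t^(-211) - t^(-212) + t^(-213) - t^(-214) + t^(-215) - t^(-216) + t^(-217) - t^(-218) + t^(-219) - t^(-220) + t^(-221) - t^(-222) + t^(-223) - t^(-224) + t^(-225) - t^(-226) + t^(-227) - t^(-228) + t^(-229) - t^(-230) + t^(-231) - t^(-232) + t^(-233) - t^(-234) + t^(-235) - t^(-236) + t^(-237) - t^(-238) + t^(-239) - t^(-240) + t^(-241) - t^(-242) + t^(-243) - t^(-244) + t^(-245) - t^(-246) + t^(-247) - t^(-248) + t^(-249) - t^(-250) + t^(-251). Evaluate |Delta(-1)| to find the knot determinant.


Step 1: The polynomial has 503 terms with alternating signs, exponents from 251 down to -251.
Step 2: Substitute t = -1. The i-th term has coefficient (-1)^i and exponent (m-i),
  so its value is (-1)^i * (-1)^(m-i) = (-1)^m = -1 for every i.
Step 3: All 503 terms equal -1, so Delta(-1) = 503 * (-1) = -503
Step 4: |Delta(-1)| = 503

503


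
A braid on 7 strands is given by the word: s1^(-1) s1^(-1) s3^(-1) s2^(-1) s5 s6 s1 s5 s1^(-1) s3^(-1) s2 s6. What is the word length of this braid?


The word length counts the number of generators (including inverses).
Listing each generator: s1^(-1), s1^(-1), s3^(-1), s2^(-1), s5, s6, s1, s5, s1^(-1), s3^(-1), s2, s6
There are 12 generators in this braid word.

12


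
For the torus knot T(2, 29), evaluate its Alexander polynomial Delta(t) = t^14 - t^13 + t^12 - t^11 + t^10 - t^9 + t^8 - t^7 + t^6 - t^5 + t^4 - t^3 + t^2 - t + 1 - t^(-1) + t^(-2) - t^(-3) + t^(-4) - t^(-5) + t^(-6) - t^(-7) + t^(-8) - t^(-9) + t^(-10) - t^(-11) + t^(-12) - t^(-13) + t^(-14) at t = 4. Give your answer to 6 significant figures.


Substituting t = 4 into Delta(t) = t^14 - t^13 + t^12 - t^11 + t^10 - t^9 + t^8 - t^7 + t^6 - t^5 + t^4 - t^3 + t^2 - t + 1 - t^(-1) + t^(-2) - t^(-3) + t^(-4) - t^(-5) + t^(-6) - t^(-7) + t^(-8) - t^(-9) + t^(-10) - t^(-11) + t^(-12) - t^(-13) + t^(-14):
Term values: (268435456) + (-67108864) + (16777216) + (-4194304) + (1048576) + (-262144) + (65536) + (-16384) + (4096) + (-1024) + (256) + (-64) + (16) + (-4) + (1) + (-0.25) + (0.0625) + (-0.015625) + (0.00390625) + (-0.000976562) + (0.000244141) + (-6.10352e-05) + (1.52588e-05) + (-3.8147e-06) + (9.53674e-07) + (-2.38419e-07) + (5.96046e-08) + (-1.49012e-08) + (3.72529e-09)
Sum = 214748364.8
Rounded to 6 significant figures: 2.14748e+08

2.14748e+08


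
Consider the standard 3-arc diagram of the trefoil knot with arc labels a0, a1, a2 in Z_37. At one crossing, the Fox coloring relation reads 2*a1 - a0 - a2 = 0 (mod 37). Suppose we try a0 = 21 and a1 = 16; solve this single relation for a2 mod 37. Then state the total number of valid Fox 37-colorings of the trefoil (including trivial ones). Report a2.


Step 1: Apply the given crossing relation 2*a1 - a0 - a2 = 0 (mod 37).
  a2 = 2*a1 - a0 mod 37
  a2 = 2*16 - 21 mod 37
  a2 = 32 - 21 mod 37
  a2 = 11 mod 37 = 11
Step 2: The trefoil has determinant 3.
  Number of Fox p-colorings (p prime) is p^2 if p = 3, else p.
  Since 37 does not divide 3, only trivial (constant) colorings exist.
  (So the trial a0 = 21, a1 = 16 with a0 != a1 does NOT extend to a valid coloring of the whole trefoil: the other two crossing relations require 3*(a1 - a0) = 0 (mod 37), which fails.)
  Total colorings = 37
Step 3: a2 = 11, total Fox 37-colorings = 37

11


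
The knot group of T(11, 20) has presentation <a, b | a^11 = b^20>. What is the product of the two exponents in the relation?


The relation is a^11 = b^20.
Product of exponents = 11 * 20
= 220

220


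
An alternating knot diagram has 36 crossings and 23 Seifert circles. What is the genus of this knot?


For alternating knots, g = (c - s + 1)/2.
= (36 - 23 + 1)/2
= 14/2 = 7

7


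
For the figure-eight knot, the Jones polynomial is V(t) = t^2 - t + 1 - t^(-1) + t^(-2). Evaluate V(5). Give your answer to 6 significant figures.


Substituting t = 5 into V(t) = t^2 - t + 1 - t^(-1) + t^(-2):
  (+)t^(2) = 25
  (-)t^(1) = -5
  (+)t^(0) = 1
  (-)t^(-1) = -0.2
  (+)t^(-2) = 0.04
Sum = (25) + (-5) + (1) + (-0.2) + (0.04)
= 20.84
Rounded to 6 significant figures: 20.84

20.84
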